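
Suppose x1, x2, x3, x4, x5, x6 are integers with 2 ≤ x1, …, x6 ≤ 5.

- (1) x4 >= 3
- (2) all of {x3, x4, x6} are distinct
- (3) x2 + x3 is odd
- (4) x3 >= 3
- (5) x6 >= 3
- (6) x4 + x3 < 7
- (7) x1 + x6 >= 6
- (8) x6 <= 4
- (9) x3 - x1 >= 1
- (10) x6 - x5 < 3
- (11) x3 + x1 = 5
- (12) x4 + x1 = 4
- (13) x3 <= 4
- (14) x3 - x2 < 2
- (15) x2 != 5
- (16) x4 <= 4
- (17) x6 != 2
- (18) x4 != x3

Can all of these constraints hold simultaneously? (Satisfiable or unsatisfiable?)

Constraints 1, 4, 5, 8, 13, and 16 confine each of x3, x4, x6 to the 2 values {3, 4}.
Constraint 2 requires all 3 of them to be distinct, but only 2 values are available — impossible by the pigeonhole principle.

Unsatisfiable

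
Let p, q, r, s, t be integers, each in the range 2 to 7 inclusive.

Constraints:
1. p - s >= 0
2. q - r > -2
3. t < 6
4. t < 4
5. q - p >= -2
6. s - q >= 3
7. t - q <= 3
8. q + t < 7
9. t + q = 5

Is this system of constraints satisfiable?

Constraints 1, 5, and 6 give s − q ≥ 3, q − p ≥ -2, p − s ≥ 0.
Adding all 3 inequalities: the left sides telescope to 0, and the right sides sum to 3 + (-2) + 0 = 1. So 0 ≥ 1, which is false.

Unsatisfiable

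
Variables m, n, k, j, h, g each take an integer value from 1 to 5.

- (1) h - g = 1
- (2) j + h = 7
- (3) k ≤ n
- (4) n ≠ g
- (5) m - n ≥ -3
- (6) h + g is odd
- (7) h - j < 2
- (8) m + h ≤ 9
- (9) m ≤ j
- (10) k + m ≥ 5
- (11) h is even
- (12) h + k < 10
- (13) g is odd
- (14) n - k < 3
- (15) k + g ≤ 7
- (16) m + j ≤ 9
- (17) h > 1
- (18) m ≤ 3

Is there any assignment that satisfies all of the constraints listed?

Satisfiable

The assignment m = 3, n = 5, k = 3, j = 3, h = 4, g = 3 works:
  constraint 1 holds since h - g = 1.
  constraint 2 holds since j + h = 7.
The rest check out directly.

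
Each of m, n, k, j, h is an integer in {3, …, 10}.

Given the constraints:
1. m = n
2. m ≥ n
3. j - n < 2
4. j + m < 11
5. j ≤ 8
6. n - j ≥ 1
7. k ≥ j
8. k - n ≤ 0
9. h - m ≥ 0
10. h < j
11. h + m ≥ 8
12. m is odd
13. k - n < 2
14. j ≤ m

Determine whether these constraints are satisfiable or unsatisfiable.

Constraints 2, 7, 8, 9, and 10 give n ≤ m, m ≤ h, h < j, j ≤ k, k ≤ n. Chaining: n ≤ m ≤ h < j ≤ k ≤ n, which forces n < n — impossible.

Unsatisfiable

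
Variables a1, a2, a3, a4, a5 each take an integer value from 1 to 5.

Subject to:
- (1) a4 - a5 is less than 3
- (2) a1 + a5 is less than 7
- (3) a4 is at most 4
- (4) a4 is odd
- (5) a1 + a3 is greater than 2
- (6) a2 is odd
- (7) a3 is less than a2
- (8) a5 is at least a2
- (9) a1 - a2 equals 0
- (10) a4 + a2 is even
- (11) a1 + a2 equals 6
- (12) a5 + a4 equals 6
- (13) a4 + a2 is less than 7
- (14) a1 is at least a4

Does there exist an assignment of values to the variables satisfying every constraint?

Setting (a1, a2, a3, a4, a5) = (3, 3, 2, 3, 3) satisfies everything: constraint 1: a4 - a5 = 0; constraint 2: a1 + a5 = 6, and the others follow.

Satisfiable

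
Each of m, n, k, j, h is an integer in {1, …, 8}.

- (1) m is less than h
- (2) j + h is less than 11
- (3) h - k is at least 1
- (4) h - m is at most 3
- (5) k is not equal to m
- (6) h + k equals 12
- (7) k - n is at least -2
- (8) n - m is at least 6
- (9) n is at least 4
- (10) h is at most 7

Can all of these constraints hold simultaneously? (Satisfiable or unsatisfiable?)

Constraints 3, 4, 7, and 8 give h − k ≥ 1, k − n ≥ -2, n − m ≥ 6, m − h ≥ -3.
Adding all 4 inequalities: the left sides telescope to 0, and the right sides sum to 1 + (-2) + 6 + (-3) = 2. So 0 ≥ 2, which is false.

Unsatisfiable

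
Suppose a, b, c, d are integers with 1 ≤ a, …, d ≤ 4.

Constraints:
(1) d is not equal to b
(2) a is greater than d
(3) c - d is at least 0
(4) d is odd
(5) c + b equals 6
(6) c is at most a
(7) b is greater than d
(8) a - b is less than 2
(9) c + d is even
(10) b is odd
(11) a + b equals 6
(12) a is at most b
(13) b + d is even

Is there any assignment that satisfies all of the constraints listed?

Satisfiable

One satisfying assignment is a = 3, b = 3, c = 3, d = 1.
For the less obvious constraints — constraint 3: c - d = 2; constraint 5: c + b = 6 — and the others hold by inspection.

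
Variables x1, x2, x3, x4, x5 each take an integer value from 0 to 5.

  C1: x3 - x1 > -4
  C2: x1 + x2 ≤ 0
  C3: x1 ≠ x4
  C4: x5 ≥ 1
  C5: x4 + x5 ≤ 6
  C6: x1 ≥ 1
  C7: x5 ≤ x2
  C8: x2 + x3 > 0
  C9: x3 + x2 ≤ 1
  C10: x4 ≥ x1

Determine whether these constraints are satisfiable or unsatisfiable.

From constraint 6: x1 ≥ 1. From constraints 4 and 7: x2 ≥ x5 ≥ 1. Hence x1 + x2 ≥ 2. But constraint 2 requires x1 + x2 ≤ 0, and 0 < 2. Contradiction.

Unsatisfiable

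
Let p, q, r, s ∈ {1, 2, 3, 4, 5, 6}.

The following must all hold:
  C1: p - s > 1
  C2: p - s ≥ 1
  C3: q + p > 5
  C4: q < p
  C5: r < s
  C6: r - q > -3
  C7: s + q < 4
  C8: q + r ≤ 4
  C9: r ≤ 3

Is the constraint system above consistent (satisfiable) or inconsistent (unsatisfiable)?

Setting (p, q, r, s) = (6, 1, 1, 2) satisfies everything: constraint 1: p - s = 4; constraint 2: p - s = 4; constraint 3: q + p = 7, and the others follow.

Satisfiable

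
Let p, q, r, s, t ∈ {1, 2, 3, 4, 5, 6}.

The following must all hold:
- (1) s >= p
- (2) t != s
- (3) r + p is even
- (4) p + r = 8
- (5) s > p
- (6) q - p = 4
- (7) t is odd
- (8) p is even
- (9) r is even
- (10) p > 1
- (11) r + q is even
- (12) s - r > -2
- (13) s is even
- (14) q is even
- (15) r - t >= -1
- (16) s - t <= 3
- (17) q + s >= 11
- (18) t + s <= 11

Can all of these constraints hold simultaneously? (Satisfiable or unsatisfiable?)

Try p = 2, q = 6, r = 6, s = 6, t = 5.
Check constraint 4: p + r = 8; constraint 6: q - p = 4. The remaining constraints are straightforward to verify.

Satisfiable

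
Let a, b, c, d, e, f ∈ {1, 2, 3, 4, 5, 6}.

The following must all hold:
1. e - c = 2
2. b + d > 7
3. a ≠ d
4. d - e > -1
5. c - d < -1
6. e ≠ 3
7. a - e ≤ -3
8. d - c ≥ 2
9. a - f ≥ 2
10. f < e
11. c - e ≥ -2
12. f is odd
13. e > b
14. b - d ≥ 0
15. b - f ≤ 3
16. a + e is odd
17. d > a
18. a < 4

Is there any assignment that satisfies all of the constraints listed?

Constraints 7, 8, 9, 11, 14, and 15 give c − e ≥ -2, e − a ≥ 3, a − f ≥ 2, f − b ≥ -3, b − d ≥ 0, d − c ≥ 2.
Adding all 6 inequalities: the left sides telescope to 0, and the right sides sum to (-2) + 3 + 2 + (-3) + 0 + 2 = 2. So 0 ≥ 2, which is false.

Unsatisfiable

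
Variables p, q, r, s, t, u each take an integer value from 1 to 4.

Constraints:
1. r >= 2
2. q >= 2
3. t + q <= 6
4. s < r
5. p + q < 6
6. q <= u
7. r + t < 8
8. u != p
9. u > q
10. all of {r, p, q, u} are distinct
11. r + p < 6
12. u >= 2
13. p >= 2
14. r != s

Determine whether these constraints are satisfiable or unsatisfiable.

Unsatisfiable

Constraints 1, 2, 12, and 13 confine each of r, p, q, u to the 3 values {2, …, 4} (the domain already gives each ≤ 4).
Constraint 10 requires all 4 of them to be distinct, but only 3 values are available — impossible by the pigeonhole principle.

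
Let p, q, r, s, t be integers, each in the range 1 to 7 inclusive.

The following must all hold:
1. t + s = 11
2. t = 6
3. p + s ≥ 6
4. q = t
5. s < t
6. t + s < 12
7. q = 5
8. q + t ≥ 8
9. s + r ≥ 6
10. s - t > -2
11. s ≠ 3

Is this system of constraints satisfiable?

Unsatisfiable

Constraint 7 fixes q = 5 and constraint 2 fixes t = 6, but constraint 4 requires q = t. Since 5 ≠ 6, contradiction.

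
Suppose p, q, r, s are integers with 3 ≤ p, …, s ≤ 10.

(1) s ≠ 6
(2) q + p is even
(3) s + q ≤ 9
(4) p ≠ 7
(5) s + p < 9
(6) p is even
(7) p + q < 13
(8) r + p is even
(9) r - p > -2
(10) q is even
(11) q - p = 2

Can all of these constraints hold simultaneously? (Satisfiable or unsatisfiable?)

Satisfiable

The assignment p = 4, q = 6, r = 4, s = 3 works:
  constraint 3 holds since s + q = 9.
  constraint 5 holds since s + p = 7.
The rest check out directly.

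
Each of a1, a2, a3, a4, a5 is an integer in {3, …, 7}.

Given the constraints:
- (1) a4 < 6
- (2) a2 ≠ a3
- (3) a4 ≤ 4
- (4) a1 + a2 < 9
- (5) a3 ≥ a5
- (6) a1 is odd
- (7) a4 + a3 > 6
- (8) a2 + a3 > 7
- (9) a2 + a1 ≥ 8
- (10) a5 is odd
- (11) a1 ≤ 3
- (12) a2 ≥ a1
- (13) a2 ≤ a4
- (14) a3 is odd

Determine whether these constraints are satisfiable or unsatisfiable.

Unsatisfiable

From constraints 3 and 13: a2 ≤ a4 ≤ 4. From constraint 11: a1 ≤ 3. Hence a2 + a1 ≤ 7. But constraint 9 requires a2 + a1 ≥ 8, and 8 > 7. Contradiction.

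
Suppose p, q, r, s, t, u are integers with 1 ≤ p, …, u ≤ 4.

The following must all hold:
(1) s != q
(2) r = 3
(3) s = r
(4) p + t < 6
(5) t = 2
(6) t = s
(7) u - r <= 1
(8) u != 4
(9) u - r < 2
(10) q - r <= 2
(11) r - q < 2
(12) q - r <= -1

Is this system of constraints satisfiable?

Unsatisfiable

Constraint 5 fixes t = 2 and constraint 2 fixes r = 3. Constraints 3 and 6 give t = s = r, so t = r. But 2 ≠ 3 — contradiction.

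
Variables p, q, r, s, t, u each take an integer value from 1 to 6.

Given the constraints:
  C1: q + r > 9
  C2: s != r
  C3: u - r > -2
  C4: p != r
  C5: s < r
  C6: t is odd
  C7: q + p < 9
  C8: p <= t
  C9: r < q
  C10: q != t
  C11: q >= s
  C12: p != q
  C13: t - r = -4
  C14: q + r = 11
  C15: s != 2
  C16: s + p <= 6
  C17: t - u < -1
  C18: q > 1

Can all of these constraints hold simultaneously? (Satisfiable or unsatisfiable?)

One satisfying assignment is p = 1, q = 6, r = 5, s = 4, t = 1, u = 5.
For the less obvious constraints — constraint 1: q + r = 11; constraint 3: u - r = 0; constraint 7: q + p = 7 — and the others hold by inspection.

Satisfiable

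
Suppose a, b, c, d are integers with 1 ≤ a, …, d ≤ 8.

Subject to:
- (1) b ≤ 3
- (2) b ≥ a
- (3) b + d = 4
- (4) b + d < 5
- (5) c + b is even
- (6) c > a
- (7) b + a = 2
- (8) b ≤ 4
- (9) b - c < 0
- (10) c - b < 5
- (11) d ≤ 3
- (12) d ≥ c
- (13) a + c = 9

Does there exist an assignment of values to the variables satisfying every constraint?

Unsatisfiable

From constraints 2 and 8: a ≤ b ≤ 4. From constraints 11 and 12: c ≤ d ≤ 3. Hence a + c ≤ 7. But constraint 13 requires a + c = 9, and 9 > 7. Contradiction.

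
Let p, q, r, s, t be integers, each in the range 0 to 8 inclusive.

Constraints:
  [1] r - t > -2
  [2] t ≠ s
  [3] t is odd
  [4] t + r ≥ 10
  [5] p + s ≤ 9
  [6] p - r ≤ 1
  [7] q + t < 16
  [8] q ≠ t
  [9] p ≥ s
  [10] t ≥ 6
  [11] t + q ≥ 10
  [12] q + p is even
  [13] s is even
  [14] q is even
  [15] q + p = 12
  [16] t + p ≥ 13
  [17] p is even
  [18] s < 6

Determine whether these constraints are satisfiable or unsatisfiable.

Try p = 6, q = 6, r = 6, s = 0, t = 7.
Check constraint 1: r - t = -1; constraint 4: t + r = 13. The remaining constraints are straightforward to verify.

Satisfiable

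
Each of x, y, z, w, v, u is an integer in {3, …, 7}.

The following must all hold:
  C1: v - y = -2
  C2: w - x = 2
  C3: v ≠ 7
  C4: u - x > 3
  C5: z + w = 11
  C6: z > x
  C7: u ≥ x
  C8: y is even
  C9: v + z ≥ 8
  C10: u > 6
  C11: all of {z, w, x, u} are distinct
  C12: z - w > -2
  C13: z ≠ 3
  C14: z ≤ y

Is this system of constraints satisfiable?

One satisfying assignment is x = 3, y = 6, z = 6, w = 5, v = 4, u = 7.
For the less obvious constraints — constraint 1: v - y = -2; constraint 2: w - x = 2 — and the others hold by inspection.

Satisfiable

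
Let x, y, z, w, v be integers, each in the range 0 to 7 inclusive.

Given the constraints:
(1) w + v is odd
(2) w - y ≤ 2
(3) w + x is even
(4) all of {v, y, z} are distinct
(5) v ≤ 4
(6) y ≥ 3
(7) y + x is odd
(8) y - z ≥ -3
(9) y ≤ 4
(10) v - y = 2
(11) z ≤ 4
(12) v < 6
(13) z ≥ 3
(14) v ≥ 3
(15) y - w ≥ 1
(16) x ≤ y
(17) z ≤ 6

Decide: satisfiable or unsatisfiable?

Unsatisfiable

Constraints 5, 6, 9, 11, 13, and 14 confine each of v, y, z to the 2 values {3, 4}.
Constraint 4 requires all 3 of them to be distinct, but only 2 values are available — impossible by the pigeonhole principle.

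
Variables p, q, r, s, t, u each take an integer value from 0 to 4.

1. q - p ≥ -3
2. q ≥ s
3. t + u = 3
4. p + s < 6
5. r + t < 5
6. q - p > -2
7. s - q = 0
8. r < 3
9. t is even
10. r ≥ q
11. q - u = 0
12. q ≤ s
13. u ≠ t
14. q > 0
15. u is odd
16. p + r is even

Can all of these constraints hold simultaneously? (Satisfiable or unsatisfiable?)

The assignment p = 2, q = 1, r = 2, s = 1, t = 2, u = 1 works:
  constraint 1 holds since q - p = -1.
  constraint 3 holds since t + u = 3.
  constraint 4 holds since p + s = 3.
The rest check out directly.

Satisfiable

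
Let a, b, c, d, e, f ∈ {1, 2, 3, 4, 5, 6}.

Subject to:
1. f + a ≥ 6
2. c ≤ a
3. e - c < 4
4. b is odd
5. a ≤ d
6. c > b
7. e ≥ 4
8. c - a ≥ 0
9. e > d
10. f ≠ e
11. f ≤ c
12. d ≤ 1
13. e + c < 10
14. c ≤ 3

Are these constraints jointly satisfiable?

Unsatisfiable

From constraints 11 and 14: f ≤ c ≤ 3. From constraints 5 and 12: a ≤ d ≤ 1. Hence f + a ≤ 4. But constraint 1 requires f + a ≥ 6, and 6 > 4. Contradiction.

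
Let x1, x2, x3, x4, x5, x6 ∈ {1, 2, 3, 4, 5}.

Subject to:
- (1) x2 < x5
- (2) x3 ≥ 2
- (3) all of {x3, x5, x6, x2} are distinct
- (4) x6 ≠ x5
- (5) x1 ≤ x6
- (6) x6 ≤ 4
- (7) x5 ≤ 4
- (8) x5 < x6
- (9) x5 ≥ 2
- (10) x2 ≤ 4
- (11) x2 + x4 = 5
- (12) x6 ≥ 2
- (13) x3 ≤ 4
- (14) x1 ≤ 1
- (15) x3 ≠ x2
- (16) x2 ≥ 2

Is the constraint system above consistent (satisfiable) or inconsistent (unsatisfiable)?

Unsatisfiable

Constraints 2, 6, 7, 9, 10, 12, 13, and 16 confine each of x3, x5, x6, x2 to the 3 values {2, …, 4}.
Constraint 3 requires all 4 of them to be distinct, but only 3 values are available — impossible by the pigeonhole principle.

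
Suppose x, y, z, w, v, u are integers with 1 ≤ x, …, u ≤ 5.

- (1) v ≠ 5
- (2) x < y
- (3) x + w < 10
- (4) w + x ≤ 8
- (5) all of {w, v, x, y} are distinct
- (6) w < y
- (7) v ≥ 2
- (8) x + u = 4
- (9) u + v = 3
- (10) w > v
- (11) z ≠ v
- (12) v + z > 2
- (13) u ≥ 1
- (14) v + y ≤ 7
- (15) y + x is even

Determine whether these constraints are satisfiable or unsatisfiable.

Satisfiable

Try x = 3, y = 5, z = 1, w = 4, v = 2, u = 1.
Check constraint 3: x + w = 7; constraint 4: w + x = 7; constraint 8: x + u = 4. The remaining constraints are straightforward to verify.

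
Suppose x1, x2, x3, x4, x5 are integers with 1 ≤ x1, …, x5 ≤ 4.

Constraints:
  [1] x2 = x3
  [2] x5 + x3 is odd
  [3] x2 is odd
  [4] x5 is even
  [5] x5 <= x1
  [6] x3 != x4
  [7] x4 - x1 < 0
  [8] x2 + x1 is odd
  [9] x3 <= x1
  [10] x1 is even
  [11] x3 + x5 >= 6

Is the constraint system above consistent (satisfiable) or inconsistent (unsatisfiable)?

Take x1 = 4, x2 = 3, x3 = 3, x4 = 1, x5 = 4. Then constraint 7: x4 - x1 = -3; constraint 11: x3 + x5 = 7, and every other listed constraint is also met.

Satisfiable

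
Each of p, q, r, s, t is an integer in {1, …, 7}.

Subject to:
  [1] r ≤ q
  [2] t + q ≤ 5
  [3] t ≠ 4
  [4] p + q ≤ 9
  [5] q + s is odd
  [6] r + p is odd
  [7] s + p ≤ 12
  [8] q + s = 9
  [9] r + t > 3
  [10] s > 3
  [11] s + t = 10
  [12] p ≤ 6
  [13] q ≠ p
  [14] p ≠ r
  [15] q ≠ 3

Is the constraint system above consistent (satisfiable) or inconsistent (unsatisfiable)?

One satisfying assignment is p = 5, q = 2, r = 2, s = 7, t = 3.
For the less obvious constraints — constraint 2: t + q = 5; constraint 4: p + q = 7 — and the others hold by inspection.

Satisfiable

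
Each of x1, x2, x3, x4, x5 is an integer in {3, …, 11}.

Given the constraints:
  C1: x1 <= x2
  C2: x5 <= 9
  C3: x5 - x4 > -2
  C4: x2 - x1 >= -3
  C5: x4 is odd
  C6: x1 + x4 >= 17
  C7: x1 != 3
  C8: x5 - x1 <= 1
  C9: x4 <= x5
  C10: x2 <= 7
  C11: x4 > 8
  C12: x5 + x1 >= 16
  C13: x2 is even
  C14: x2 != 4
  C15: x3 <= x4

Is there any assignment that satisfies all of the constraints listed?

Unsatisfiable

From constraints 1 and 10: x1 ≤ x2 ≤ 7. From constraints 2 and 9: x4 ≤ x5 ≤ 9. Hence x1 + x4 ≤ 16. But constraint 6 requires x1 + x4 ≥ 17, and 17 > 16. Contradiction.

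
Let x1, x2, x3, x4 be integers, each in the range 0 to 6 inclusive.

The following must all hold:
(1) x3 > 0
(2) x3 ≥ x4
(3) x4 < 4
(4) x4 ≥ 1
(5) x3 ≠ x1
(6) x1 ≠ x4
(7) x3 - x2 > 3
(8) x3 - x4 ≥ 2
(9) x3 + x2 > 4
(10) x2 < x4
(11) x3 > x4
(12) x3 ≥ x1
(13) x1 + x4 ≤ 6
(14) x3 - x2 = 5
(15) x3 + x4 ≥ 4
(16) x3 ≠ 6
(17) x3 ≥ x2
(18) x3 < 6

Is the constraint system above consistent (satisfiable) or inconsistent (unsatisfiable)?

Satisfiable

The assignment x1 = 1, x2 = 0, x3 = 5, x4 = 2 works:
  constraint 7 holds since x3 - x2 = 5.
  constraint 8 holds since x3 - x4 = 3.
  constraint 9 holds since x3 + x2 = 5.
The rest check out directly.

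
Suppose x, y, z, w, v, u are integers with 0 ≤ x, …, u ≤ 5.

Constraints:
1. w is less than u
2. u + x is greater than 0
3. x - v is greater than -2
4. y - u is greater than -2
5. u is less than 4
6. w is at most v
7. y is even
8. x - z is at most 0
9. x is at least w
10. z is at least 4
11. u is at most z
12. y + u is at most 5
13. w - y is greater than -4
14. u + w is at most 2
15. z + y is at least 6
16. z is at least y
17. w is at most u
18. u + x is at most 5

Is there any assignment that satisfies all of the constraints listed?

Satisfiable

One satisfying assignment is x = 1, y = 2, z = 4, w = 0, v = 0, u = 2.
For the less obvious constraints — constraint 2: u + x = 3; constraint 3: x - v = 1; constraint 4: y - u = 0 — and the others hold by inspection.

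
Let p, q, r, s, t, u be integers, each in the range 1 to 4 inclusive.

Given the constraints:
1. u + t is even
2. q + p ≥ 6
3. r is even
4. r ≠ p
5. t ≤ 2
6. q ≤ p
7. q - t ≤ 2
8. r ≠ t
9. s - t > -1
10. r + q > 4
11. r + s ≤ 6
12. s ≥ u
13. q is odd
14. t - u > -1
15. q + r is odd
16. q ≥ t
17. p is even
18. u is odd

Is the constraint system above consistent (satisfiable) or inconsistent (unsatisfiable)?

Satisfiable

Setting (p, q, r, s, t, u) = (4, 3, 2, 2, 1, 1) satisfies everything: constraint 2: q + p = 7; constraint 7: q - t = 2, and the others follow.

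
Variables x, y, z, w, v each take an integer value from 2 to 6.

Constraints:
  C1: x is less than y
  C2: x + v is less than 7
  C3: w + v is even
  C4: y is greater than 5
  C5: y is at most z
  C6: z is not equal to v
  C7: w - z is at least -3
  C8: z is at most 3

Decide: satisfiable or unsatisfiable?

Unsatisfiable

From constraint 4: y ≥ 6. From constraints 5 and 8: y ≤ z and z ≤ 3, so y ≤ 3. But 3 < 6, so no value of y works.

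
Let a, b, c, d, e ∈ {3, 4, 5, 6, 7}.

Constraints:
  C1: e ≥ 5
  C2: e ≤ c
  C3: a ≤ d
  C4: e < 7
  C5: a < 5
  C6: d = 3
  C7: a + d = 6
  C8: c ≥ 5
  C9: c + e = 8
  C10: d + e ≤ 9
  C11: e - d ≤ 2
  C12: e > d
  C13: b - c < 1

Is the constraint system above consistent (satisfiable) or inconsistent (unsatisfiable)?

From constraint 8: c ≥ 5. From constraint 1: e ≥ 5. Hence c + e ≥ 10. But constraint 9 requires c + e = 8, and 8 < 10. Contradiction.

Unsatisfiable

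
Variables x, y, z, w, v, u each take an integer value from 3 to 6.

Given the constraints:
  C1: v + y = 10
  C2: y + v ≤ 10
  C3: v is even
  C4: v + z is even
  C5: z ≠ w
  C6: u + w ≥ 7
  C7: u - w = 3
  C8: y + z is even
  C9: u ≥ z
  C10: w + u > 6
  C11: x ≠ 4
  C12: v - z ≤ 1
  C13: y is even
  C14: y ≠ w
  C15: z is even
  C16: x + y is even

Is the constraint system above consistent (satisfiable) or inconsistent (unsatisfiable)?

Satisfiable

One satisfying assignment is x = 6, y = 6, z = 6, w = 3, v = 4, u = 6.
For the less obvious constraints — constraint 1: v + y = 10; constraint 2: y + v = 10; constraint 6: u + w = 9 — and the others hold by inspection.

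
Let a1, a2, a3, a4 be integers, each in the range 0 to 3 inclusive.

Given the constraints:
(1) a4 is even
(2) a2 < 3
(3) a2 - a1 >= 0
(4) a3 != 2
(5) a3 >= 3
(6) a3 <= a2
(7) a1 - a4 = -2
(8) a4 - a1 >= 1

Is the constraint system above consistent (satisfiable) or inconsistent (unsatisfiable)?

Unsatisfiable

From constraints 5 and 6: a2 ≥ a3 and a3 ≥ 3, so a2 ≥ 3. From constraint 2: a2 ≤ 2. But 2 < 3, so no value of a2 works.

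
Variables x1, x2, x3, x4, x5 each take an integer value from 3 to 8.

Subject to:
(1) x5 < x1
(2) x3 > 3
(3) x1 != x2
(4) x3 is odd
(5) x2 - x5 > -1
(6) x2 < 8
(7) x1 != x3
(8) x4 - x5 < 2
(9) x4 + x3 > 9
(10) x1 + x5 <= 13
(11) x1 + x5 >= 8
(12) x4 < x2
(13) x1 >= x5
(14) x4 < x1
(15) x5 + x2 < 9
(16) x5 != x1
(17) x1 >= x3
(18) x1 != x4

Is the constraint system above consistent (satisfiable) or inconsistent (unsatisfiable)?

The assignment x1 = 8, x2 = 5, x3 = 7, x4 = 4, x5 = 3 works:
  constraint 5 holds since x2 - x5 = 2.
  constraint 8 holds since x4 - x5 = 1.
  constraint 9 holds since x4 + x3 = 11.
The rest check out directly.

Satisfiable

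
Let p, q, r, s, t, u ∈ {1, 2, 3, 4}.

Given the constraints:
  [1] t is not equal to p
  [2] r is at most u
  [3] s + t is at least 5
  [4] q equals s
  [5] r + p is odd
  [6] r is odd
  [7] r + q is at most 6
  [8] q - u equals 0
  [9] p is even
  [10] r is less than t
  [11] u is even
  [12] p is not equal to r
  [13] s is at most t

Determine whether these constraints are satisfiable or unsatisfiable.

Satisfiable

Try p = 2, q = 2, r = 1, s = 2, t = 4, u = 2.
Check constraint 3: s + t = 6; constraint 7: r + q = 3. The remaining constraints are straightforward to verify.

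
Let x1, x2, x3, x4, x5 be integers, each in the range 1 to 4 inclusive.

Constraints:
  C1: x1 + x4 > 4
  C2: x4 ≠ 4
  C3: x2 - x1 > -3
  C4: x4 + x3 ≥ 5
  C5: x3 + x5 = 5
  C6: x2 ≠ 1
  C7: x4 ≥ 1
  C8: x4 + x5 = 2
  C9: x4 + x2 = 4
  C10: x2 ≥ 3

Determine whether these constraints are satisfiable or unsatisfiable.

Satisfiable

Take x1 = 4, x2 = 3, x3 = 4, x4 = 1, x5 = 1. Then constraint 1: x1 + x4 = 5; constraint 3: x2 - x1 = -1; constraint 4: x4 + x3 = 5, and every other listed constraint is also met.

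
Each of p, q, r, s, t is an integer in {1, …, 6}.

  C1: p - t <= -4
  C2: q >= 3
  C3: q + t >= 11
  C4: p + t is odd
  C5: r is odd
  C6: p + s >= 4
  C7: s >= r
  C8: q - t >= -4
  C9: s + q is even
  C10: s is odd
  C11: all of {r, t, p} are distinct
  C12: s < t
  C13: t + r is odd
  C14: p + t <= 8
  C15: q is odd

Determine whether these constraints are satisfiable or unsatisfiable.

Satisfiable

Take p = 1, q = 5, r = 3, s = 5, t = 6. Then constraint 1: p - t = -5; constraint 3: q + t = 11; constraint 6: p + s = 6, and every other listed constraint is also met.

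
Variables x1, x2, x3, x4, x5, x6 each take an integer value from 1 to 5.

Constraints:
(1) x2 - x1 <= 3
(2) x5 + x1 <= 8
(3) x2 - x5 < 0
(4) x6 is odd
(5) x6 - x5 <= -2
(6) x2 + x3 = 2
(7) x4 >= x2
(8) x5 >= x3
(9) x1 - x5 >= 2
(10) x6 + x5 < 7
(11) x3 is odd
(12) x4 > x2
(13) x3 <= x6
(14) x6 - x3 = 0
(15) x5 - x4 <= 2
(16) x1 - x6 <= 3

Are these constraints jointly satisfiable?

Constraints 5, 9, and 16 give x5 − x6 ≥ 2, x6 − x1 ≥ -3, x1 − x5 ≥ 2.
Adding all 3 inequalities: the left sides telescope to 0, and the right sides sum to 2 + (-3) + 2 = 1. So 0 ≥ 1, which is false.

Unsatisfiable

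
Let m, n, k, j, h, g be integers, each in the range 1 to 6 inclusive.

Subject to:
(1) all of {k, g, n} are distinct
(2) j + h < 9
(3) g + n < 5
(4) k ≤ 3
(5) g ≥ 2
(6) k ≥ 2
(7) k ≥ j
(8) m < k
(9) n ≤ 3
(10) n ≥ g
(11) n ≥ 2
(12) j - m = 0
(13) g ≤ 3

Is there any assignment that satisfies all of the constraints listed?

Constraints 4, 5, 6, 9, 11, and 13 confine each of k, g, n to the 2 values {2, 3}.
Constraint 1 requires all 3 of them to be distinct, but only 2 values are available — impossible by the pigeonhole principle.

Unsatisfiable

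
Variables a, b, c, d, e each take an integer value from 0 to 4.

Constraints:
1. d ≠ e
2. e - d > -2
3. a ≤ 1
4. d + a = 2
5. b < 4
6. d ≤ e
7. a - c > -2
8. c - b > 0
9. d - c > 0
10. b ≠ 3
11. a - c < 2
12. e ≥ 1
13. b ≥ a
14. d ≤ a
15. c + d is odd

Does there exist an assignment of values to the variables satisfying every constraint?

Constraints 8, 9, 13, and 14 give c < d, d ≤ a, a ≤ b, b < c. Chaining: c < d ≤ a ≤ b < c, which forces c < c — impossible.

Unsatisfiable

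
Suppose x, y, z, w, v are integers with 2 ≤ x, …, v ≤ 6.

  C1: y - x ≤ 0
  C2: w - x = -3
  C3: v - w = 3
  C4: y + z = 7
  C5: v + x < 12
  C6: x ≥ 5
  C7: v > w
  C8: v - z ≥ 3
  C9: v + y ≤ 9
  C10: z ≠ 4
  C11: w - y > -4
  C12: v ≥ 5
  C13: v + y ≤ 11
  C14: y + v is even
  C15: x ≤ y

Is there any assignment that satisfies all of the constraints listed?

Unsatisfiable

From constraint 12: v ≥ 5. From constraints 6 and 15: y ≥ x ≥ 5. Hence v + y ≥ 10. But constraint 9 requires v + y ≤ 9, and 9 < 10. Contradiction.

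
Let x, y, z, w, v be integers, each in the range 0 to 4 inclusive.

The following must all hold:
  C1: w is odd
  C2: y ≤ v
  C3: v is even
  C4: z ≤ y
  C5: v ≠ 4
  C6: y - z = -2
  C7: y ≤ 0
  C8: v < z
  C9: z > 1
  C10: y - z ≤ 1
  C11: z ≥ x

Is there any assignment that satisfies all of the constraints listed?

Unsatisfiable

From constraint 9: z ≥ 2. From constraints 4 and 7: z ≤ y and y ≤ 0, so z ≤ 0. But 0 < 2, so no value of z works.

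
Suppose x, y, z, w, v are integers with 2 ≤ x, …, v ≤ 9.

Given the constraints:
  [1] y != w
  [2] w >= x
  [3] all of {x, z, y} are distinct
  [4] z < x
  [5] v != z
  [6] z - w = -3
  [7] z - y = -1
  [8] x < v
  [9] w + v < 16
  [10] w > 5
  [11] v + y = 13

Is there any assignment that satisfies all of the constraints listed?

Satisfiable

Take x = 7, y = 5, z = 4, w = 7, v = 8. Then constraint 6: z - w = -3; constraint 7: z - y = -1, and every other listed constraint is also met.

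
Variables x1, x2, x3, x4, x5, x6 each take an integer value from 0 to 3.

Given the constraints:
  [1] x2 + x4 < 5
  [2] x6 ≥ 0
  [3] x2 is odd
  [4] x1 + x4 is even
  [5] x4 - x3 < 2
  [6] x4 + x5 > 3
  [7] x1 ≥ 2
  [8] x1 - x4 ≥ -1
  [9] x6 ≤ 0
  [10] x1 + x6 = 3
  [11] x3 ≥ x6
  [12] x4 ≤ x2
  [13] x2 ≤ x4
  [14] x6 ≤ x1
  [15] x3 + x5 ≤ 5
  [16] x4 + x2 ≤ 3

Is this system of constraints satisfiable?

The assignment x1 = 3, x2 = 1, x3 = 0, x4 = 1, x5 = 3, x6 = 0 works:
  constraint 1 holds since x2 + x4 = 2.
  constraint 5 holds since x4 - x3 = 1.
The rest check out directly.

Satisfiable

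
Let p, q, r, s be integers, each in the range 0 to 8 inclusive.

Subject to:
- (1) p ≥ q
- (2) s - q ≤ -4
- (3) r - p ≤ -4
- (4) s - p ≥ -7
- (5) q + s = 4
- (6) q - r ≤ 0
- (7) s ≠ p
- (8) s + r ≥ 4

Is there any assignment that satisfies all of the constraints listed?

Constraints 2, 3, 4, and 6 give q − s ≥ 4, s − p ≥ -7, p − r ≥ 4, r − q ≥ 0.
Adding all 4 inequalities: the left sides telescope to 0, and the right sides sum to 4 + (-7) + 4 + 0 = 1. So 0 ≥ 1, which is false.

Unsatisfiable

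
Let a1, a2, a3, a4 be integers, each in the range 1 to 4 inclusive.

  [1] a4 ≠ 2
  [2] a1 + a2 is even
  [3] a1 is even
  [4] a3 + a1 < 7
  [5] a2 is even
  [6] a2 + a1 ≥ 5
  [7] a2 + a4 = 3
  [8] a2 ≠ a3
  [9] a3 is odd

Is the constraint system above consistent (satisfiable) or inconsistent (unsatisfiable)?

Satisfiable

Setting (a1, a2, a3, a4) = (4, 2, 1, 1) satisfies everything: constraint 4: a3 + a1 = 5; constraint 6: a2 + a1 = 6, and the others follow.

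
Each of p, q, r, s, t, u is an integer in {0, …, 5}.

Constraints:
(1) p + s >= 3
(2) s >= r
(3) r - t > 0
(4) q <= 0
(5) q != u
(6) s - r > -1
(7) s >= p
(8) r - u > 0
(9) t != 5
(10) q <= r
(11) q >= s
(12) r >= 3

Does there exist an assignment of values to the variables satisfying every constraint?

From constraints 2 and 12: s ≥ r and r ≥ 3, so s ≥ 3. From constraints 4 and 11: s ≤ q and q ≤ 0, so s ≤ 0. But 0 < 3, so no value of s works.

Unsatisfiable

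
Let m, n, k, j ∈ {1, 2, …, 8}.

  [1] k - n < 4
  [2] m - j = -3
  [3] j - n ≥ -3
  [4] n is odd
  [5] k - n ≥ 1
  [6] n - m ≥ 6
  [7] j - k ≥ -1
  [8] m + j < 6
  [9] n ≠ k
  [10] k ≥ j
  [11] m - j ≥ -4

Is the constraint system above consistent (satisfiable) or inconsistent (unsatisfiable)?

Constraints 5, 6, 7, and 11 give n − m ≥ 6, m − j ≥ -4, j − k ≥ -1, k − n ≥ 1.
Adding all 4 inequalities: the left sides telescope to 0, and the right sides sum to 6 + (-4) + (-1) + 1 = 2. So 0 ≥ 2, which is false.

Unsatisfiable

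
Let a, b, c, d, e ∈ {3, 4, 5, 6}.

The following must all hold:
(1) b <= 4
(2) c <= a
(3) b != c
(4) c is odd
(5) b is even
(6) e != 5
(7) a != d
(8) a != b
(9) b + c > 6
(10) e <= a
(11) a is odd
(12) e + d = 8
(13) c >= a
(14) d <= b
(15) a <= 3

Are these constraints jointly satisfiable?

From constraints 10 and 15: e ≤ a ≤ 3. From constraints 1 and 14: d ≤ b ≤ 4. Hence e + d ≤ 7. But constraint 12 requires e + d = 8, and 8 > 7. Contradiction.

Unsatisfiable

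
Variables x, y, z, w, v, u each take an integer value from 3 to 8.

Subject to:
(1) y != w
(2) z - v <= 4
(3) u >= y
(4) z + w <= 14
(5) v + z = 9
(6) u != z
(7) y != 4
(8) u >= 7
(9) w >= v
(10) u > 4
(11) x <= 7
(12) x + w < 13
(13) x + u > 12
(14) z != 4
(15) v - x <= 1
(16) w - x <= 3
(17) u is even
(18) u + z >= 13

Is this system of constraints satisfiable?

Satisfiable

Setting (x, y, z, w, v, u) = (5, 7, 5, 6, 4, 8) satisfies everything: constraint 2: z - v = 1; constraint 4: z + w = 11, and the others follow.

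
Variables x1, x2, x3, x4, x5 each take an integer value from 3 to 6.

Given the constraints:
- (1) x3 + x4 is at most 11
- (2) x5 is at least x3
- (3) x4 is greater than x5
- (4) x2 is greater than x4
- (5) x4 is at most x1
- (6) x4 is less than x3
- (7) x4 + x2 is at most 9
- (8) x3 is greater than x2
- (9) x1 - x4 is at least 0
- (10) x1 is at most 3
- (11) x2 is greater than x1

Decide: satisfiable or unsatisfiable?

Unsatisfiable

Constraints 2, 3, 5, 8, and 11 give x3 ≤ x5, x5 < x4, x4 ≤ x1, x1 < x2, x2 < x3. Chaining: x3 ≤ x5 < x4 ≤ x1 < x2 < x3, which forces x3 < x3 — impossible.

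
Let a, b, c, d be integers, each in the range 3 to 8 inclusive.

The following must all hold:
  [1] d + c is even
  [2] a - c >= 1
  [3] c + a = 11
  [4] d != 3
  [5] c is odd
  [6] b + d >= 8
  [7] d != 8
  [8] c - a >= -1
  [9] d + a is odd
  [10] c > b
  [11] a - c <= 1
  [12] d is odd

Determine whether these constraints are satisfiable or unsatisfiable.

Setting (a, b, c, d) = (6, 3, 5, 5) satisfies everything: constraint 2: a - c = 1; constraint 3: c + a = 11; constraint 6: b + d = 8, and the others follow.

Satisfiable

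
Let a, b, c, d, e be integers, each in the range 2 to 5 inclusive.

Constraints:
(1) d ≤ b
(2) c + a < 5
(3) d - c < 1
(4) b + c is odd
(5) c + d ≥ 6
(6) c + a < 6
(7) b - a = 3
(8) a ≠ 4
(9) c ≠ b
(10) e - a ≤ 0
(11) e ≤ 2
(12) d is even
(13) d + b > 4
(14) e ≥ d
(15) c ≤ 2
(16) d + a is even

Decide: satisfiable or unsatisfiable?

Unsatisfiable

From constraint 15: c ≤ 2. From constraints 11 and 14: d ≤ e ≤ 2. Hence c + d ≤ 4. But constraint 5 requires c + d ≥ 6, and 6 > 4. Contradiction.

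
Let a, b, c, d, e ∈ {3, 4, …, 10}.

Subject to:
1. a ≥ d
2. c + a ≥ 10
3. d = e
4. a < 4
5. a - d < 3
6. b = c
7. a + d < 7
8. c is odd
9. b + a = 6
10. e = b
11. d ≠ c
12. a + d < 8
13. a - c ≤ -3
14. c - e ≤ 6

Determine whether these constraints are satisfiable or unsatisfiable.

From constraints 3, 6, and 10, d = e = b = c, so d = c. But constraint 11 says d ≠ c. Contradiction.

Unsatisfiable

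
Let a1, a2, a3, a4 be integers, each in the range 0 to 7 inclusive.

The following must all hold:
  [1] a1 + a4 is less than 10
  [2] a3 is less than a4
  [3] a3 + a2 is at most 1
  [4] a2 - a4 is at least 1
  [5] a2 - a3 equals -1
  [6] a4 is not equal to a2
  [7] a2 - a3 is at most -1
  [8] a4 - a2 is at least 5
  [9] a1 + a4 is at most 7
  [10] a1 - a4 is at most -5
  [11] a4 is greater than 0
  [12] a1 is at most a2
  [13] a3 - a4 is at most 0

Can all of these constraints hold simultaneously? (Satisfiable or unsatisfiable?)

Constraints 4, 7, and 13 give a4 − a3 ≥ 0, a3 − a2 ≥ 1, a2 − a4 ≥ 1.
Adding all 3 inequalities: the left sides telescope to 0, and the right sides sum to 0 + 1 + 1 = 2. So 0 ≥ 2, which is false.

Unsatisfiable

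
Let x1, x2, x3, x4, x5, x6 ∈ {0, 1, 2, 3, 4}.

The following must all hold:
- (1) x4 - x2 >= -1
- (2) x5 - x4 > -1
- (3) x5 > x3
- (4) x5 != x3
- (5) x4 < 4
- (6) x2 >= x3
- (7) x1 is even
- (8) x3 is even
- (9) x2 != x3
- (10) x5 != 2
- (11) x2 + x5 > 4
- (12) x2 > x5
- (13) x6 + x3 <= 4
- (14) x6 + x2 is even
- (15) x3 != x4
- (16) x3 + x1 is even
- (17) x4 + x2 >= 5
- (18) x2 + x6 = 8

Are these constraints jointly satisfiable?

One satisfying assignment is x1 = 4, x2 = 4, x3 = 0, x4 = 3, x5 = 3, x6 = 4.
For the less obvious constraints — constraint 1: x4 - x2 = -1; constraint 2: x5 - x4 = 0 — and the others hold by inspection.

Satisfiable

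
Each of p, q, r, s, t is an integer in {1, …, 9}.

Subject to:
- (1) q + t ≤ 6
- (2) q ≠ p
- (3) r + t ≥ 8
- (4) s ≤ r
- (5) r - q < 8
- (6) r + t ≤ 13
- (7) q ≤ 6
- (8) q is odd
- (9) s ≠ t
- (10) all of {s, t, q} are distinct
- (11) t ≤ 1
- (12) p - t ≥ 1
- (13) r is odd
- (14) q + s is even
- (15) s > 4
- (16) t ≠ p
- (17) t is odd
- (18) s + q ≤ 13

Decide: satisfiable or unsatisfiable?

Try p = 5, q = 3, r = 9, s = 9, t = 1.
Check constraint 1: q + t = 4; constraint 3: r + t = 10. The remaining constraints are straightforward to verify.

Satisfiable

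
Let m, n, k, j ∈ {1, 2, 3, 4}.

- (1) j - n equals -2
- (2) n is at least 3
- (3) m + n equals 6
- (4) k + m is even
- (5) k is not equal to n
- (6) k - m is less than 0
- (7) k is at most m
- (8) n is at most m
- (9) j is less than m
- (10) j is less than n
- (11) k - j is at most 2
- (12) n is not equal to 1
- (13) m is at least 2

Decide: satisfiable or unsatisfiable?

Satisfiable

The assignment m = 3, n = 3, k = 1, j = 1 works:
  constraint 1 holds since j - n = -2.
  constraint 3 holds since m + n = 6.
  constraint 6 holds since k - m = -2.
The rest check out directly.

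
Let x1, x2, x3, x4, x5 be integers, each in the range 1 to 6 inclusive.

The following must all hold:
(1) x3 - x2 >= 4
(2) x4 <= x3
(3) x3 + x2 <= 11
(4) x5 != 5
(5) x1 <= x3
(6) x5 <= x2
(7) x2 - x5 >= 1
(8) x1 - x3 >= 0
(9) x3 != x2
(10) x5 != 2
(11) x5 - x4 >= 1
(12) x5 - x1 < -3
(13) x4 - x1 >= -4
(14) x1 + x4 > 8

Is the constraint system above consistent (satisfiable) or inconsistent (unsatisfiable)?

Unsatisfiable

Constraints 1, 7, 8, 11, and 13 give x4 − x1 ≥ -4, x1 − x3 ≥ 0, x3 − x2 ≥ 4, x2 − x5 ≥ 1, x5 − x4 ≥ 1.
Adding all 5 inequalities: the left sides telescope to 0, and the right sides sum to (-4) + 0 + 4 + 1 + 1 = 2. So 0 ≥ 2, which is false.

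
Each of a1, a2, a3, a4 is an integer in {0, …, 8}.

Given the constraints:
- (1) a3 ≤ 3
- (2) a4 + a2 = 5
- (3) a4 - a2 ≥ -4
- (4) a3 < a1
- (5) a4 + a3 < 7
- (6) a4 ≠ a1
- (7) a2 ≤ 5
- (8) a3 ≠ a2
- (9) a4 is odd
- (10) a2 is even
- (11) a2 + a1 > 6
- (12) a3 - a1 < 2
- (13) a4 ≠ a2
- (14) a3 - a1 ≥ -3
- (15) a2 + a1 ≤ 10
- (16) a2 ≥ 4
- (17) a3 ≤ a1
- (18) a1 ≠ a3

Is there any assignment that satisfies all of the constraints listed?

Satisfiable

Take a1 = 4, a2 = 4, a3 = 3, a4 = 1. Then constraint 2: a4 + a2 = 5; constraint 3: a4 - a2 = -3, and every other listed constraint is also met.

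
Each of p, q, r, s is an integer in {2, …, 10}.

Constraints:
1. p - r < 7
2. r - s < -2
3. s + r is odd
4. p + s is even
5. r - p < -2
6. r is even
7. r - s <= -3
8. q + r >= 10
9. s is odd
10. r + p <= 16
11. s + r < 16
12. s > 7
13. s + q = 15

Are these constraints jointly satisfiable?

Satisfiable

The assignment p = 9, q = 6, r = 4, s = 9 works:
  constraint 1 holds since p - r = 5.
  constraint 2 holds since r - s = -5.
  constraint 5 holds since r - p = -5.
The rest check out directly.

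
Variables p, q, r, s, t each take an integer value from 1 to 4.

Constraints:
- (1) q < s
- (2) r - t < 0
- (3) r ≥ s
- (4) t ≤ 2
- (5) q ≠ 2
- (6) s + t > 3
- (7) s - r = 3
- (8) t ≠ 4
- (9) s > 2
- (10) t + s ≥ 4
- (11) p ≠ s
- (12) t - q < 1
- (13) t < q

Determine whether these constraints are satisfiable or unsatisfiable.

Constraints 1, 2, 3, and 13 give q < s, s ≤ r, r < t, t < q. Chaining: q < s ≤ r < t < q, which forces q < q — impossible.

Unsatisfiable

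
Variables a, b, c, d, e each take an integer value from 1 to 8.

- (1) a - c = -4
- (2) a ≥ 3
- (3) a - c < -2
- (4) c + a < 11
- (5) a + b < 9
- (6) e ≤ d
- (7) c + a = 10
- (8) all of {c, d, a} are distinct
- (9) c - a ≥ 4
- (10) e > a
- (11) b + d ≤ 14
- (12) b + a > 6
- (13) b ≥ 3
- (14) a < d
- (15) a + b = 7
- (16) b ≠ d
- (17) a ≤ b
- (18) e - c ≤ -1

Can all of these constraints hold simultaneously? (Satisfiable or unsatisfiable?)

Satisfiable

Try a = 3, b = 4, c = 7, d = 8, e = 4.
Check constraint 1: a - c = -4; constraint 3: a - c = -4. The remaining constraints are straightforward to verify.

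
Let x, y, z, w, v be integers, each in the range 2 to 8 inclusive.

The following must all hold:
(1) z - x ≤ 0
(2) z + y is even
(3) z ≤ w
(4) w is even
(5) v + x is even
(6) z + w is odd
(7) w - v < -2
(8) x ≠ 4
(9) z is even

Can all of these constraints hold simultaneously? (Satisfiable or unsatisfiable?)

Unsatisfiable

Constraint 9 makes z even and constraint 4 makes w even, so z + w must be even. Constraint 6 says z + w is odd — contradiction.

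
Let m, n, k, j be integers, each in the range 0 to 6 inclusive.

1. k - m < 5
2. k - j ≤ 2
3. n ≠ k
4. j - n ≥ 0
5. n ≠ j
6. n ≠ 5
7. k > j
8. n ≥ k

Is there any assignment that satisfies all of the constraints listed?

Unsatisfiable

Constraints 4, 7, and 8 give k ≤ n, n ≤ j, j < k. Chaining: k ≤ n ≤ j < k, which forces k < k — impossible.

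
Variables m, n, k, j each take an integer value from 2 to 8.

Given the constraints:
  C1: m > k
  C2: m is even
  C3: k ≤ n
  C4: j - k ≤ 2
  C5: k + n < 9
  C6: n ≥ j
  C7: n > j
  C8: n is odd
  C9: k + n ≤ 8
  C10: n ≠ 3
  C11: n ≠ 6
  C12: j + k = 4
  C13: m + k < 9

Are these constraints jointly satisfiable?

Take m = 6, n = 5, k = 2, j = 2. Then constraint 4: j - k = 0; constraint 5: k + n = 7; constraint 9: k + n = 7, and every other listed constraint is also met.

Satisfiable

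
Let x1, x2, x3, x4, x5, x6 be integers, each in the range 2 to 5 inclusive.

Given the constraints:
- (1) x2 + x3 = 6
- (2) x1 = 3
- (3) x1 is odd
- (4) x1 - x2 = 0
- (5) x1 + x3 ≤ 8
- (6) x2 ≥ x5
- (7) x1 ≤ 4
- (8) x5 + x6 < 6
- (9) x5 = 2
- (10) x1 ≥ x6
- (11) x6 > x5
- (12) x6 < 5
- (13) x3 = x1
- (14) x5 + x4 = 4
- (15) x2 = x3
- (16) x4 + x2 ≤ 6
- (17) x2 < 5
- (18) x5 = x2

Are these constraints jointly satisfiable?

Unsatisfiable

Constraint 9 fixes x5 = 2 and constraint 2 fixes x1 = 3. Constraints 13, 15, and 18 give x5 = x2 = x3 = x1, so x5 = x1. But 2 ≠ 3 — contradiction.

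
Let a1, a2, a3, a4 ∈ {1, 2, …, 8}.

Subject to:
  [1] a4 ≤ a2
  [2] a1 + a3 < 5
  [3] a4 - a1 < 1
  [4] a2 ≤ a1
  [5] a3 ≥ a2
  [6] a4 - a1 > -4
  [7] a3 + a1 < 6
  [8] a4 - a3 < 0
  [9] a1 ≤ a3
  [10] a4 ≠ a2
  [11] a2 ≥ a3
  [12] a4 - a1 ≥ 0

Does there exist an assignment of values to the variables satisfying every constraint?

Constraints 4, 8, 11, and 12 give a1 ≤ a4, a4 < a3, a3 ≤ a2, a2 ≤ a1. Chaining: a1 ≤ a4 < a3 ≤ a2 ≤ a1, which forces a1 < a1 — impossible.

Unsatisfiable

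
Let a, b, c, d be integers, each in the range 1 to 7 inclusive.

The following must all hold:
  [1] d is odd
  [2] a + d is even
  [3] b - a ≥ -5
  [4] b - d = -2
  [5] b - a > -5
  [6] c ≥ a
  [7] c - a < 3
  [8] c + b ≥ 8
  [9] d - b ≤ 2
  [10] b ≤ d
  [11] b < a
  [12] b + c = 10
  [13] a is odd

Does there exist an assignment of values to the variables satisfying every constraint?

Take a = 7, b = 3, c = 7, d = 5. Then constraint 3: b - a = -4; constraint 4: b - d = -2, and every other listed constraint is also met.

Satisfiable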